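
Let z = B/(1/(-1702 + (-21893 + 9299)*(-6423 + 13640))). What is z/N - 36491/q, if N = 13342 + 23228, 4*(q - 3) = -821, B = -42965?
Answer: 315931259013448/2958513 ≈ 1.0679e+8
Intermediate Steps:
q = -809/4 (q = 3 + (¼)*(-821) = 3 - 821/4 = -809/4 ≈ -202.25)
z = 3905200559000 (z = -(-73126430 + 42965*(-21893 + 9299)*(-6423 + 13640)) = -42965/(1/(-1702 - 12594*7217)) = -42965/(1/(-1702 - 90890898)) = -42965/(1/(-90892600)) = -42965/(-1/90892600) = -42965*(-90892600) = 3905200559000)
N = 36570
z/N - 36491/q = 3905200559000/36570 - 36491/(-809/4) = 3905200559000*(1/36570) - 36491*(-4/809) = 390520055900/3657 + 145964/809 = 315931259013448/2958513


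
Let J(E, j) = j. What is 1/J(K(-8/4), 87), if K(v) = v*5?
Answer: 1/87 ≈ 0.011494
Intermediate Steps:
K(v) = 5*v
1/J(K(-8/4), 87) = 1/87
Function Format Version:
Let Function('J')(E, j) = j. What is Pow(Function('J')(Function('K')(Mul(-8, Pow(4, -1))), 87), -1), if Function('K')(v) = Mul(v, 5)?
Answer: Rational(1, 87) ≈ 0.011494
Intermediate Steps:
Function('K')(v) = Mul(5, v)
Pow(Function('J')(Function('K')(Mul(-8, Pow(4, -1))), 87), -1) = Pow(87, -1) = Rational(1, 87)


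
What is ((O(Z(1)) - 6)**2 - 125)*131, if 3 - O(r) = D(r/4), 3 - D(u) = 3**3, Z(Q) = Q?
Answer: 41396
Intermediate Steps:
D(u) = -24 (D(u) = 3 - 1*3**3 = 3 - 1*27 = 3 - 27 = -24)
O(r) = 27 (O(r) = 3 - 1*(-24) = 3 + 24 = 27)
((O(Z(1)) - 6)**2 - 125)*131 = ((27 - 6)**2 - 125)*131 = (21**2 - 125)*131 = (441 - 125)*131 = 316*131 = 41396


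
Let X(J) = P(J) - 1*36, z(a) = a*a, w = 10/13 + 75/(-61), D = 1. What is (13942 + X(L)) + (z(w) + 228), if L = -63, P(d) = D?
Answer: 8888913840/628849 ≈ 14135.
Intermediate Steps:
P(d) = 1
w = -365/793 (w = 10*(1/13) + 75*(-1/61) = 10/13 - 75/61 = -365/793 ≈ -0.46028)
z(a) = a**2
X(J) = -35 (X(J) = 1 - 1*36 = 1 - 36 = -35)
(13942 + X(L)) + (z(w) + 228) = (13942 - 35) + ((-365/793)**2 + 228) = 13907 + (133225/628849 + 228) = 13907 + 143510797/628849 = 8888913840/628849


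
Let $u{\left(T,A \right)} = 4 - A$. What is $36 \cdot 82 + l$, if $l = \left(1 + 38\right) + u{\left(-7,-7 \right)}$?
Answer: $3002$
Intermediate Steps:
$l = 50$ ($l = \left(1 + 38\right) + \left(4 - -7\right) = 39 + \left(4 + 7\right) = 39 + 11 = 50$)
$36 \cdot 82 + l = 36 \cdot 82 + 50 = 2952 + 50 = 3002$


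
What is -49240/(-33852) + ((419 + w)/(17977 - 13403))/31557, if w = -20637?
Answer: 296112573941/203593993239 ≈ 1.4544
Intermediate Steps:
-49240/(-33852) + ((419 + w)/(17977 - 13403))/31557 = -49240/(-33852) + ((419 - 20637)/(17977 - 13403))/31557 = -49240*(-1/33852) - 20218/4574*(1/31557) = 12310/8463 - 20218*1/4574*(1/31557) = 12310/8463 - 10109/2287*1/31557 = 12310/8463 - 10109/72170859 = 296112573941/203593993239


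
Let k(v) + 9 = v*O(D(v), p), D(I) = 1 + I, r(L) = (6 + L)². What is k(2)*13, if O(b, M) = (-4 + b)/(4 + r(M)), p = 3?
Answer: -9971/85 ≈ -117.31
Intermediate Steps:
O(b, M) = (-4 + b)/(4 + (6 + M)²)
k(v) = -9 + v*(-3/85 + v/85) (k(v) = -9 + v*((-4 + (1 + v))/(4 + (6 + 3)²)) = -9 + v*((-3 + v)/(4 + 9²)) = -9 + v*((-3 + v)/(4 + 81)) = -9 + v*((-3 + v)/85) = -9 + v*(-3/85 + v/85))
k(2)*13 = (-9 + (1/85)*2*(-3 + 2))*13 = (-9 + (1/85)*2*(-1))*13 = (-9 - 2/85)*13 = -767/85*13 = -9971/85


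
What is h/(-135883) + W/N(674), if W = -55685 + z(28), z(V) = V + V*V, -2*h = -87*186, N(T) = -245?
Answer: 1064903652/4755905 ≈ 223.91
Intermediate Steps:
h = 8091 (h = -(-87)*186/2 = -½*(-16182) = 8091)
z(V) = V + V²
W = -54873 (W = -55685 + 28*(1 + 28) = -55685 + 28*29 = -55685 + 812 = -54873)
h/(-135883) + W/N(674) = 8091/(-135883) - 54873/(-245) = 8091*(-1/135883) - 54873*(-1/245) = -8091/135883 + 7839/35 = 1064903652/4755905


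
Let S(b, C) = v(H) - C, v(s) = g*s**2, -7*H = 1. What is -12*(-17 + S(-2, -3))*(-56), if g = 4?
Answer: -65472/7 ≈ -9353.1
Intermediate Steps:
H = -1/7 (H = -1/7*1 = -1/7 ≈ -0.14286)
v(s) = 4*s**2
S(b, C) = 4/49 - C (S(b, C) = 4*(-1/7)**2 - C = 4*(1/49) - C = 4/49 - C)
-12*(-17 + S(-2, -3))*(-56) = -12*(-17 + (4/49 - 1*(-3)))*(-56) = -12*(-17 + (4/49 + 3))*(-56) = -12*(-17 + 151/49)*(-56) = -12*(-682/49)*(-56) = (8184/49)*(-56) = -65472/7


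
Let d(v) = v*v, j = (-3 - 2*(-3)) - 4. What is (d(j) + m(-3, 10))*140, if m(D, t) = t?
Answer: 1540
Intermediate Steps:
j = -1 (j = (-3 + 6) - 4 = 3 - 4 = -1)
d(v) = v²
(d(j) + m(-3, 10))*140 = ((-1)² + 10)*140 = (1 + 10)*140 = 11*140 = 1540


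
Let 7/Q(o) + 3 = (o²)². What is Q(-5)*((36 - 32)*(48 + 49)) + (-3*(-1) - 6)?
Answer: 425/311 ≈ 1.3666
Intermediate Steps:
Q(o) = 7/(-3 + o⁴) (Q(o) = 7/(-3 + (o²)²) = 7/(-3 + o⁴))
Q(-5)*((36 - 32)*(48 + 49)) + (-3*(-1) - 6) = (7/(-3 + (-5)⁴))*((36 - 32)*(48 + 49)) + (-3*(-1) - 6) = (7/(-3 + 625))*(4*97) + (3 - 6) = (7/622)*388 - 3 = 1358/311 - 3 = 425/311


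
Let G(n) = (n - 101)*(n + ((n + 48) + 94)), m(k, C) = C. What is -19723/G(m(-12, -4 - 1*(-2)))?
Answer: 19723/14214 ≈ 1.3876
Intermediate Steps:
G(n) = (-101 + n)*(142 + 2*n) (G(n) = (-101 + n)*(n + ((48 + n) + 94)) = (-101 + n)*(n + (142 + n)) = (-101 + n)*(142 + 2*n))
-19723/G(m(-12, -4 - 1*(-2))) = -19723/(-14342 - 60*(-4 - 1*(-2)) + 2*(-4 - 1*(-2))**2) = -19723/(-14342 - 60*(-4 + 2) + 2*(-4 + 2)**2) = -19723/(-14342 - 60*(-2) + 2*(-2)**2) = -19723/(-14342 + 120 + 2*4) = -19723/(-14342 + 120 + 8) = -19723/(-14214) = -19723*(-1/14214) = 19723/14214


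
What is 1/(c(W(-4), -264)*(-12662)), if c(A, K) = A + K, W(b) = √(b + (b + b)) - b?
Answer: 5/16463522 + I*√3/428051572 ≈ 3.037e-7 + 4.0464e-9*I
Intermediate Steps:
W(b) = -b + √3*√b (W(b) = √(b + 2*b) - b = √(3*b) - b = √3*√b - b = -b + √3*√b)
1/(c(W(-4), -264)*(-12662)) = 1/((-1*(-4) + √3*√(-4)) - 264*(-12662)) = -1/12662/((4 + √3*(2*I)) - 264) = -1/12662/((4 + 2*I*√3) - 264) = -1/12662/(-260 + 2*I*√3) = -1/(12662*(-260 + 2*I*√3))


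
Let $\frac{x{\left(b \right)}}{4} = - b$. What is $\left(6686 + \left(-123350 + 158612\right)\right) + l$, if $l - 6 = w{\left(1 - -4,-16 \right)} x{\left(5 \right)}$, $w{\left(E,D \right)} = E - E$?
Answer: $41954$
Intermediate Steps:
$x{\left(b \right)} = - 4 b$ ($x{\left(b \right)} = 4 \left(- b\right) = - 4 b$)
$w{\left(E,D \right)} = 0$
$l = 6$ ($l = 6 + 0 \left(\left(-4\right) 5\right) = 6 + 0 \left(-20\right) = 6 + 0 = 6$)
$\left(6686 + \left(-123350 + 158612\right)\right) + l = \left(6686 + \left(-123350 + 158612\right)\right) + 6 = \left(6686 + 35262\right) + 6 = 41948 + 6 = 41954$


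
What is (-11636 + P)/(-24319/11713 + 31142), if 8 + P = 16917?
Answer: 61762649/364741927 ≈ 0.16933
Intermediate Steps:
P = 16909 (P = -8 + 16917 = 16909)
(-11636 + P)/(-24319/11713 + 31142) = (-11636 + 16909)/(-24319/11713 + 31142) = 5273/(-24319*1/11713 + 31142) = 5273/(-24319/11713 + 31142) = 5273/(364741927/11713) = 5273*(11713/364741927) = 61762649/364741927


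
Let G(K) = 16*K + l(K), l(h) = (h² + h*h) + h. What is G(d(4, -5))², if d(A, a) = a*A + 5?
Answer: 38025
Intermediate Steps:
d(A, a) = 5 + A*a (d(A, a) = A*a + 5 = 5 + A*a)
l(h) = h + 2*h² (l(h) = (h² + h²) + h = 2*h² + h = h + 2*h²)
G(K) = 16*K + K*(1 + 2*K)
G(d(4, -5))² = ((5 + 4*(-5))*(17 + 2*(5 + 4*(-5))))² = ((5 - 20)*(17 + 2*(5 - 20)))² = (-15*(17 + 2*(-15)))² = (-15*(17 - 30))² = (-15*(-13))² = 195² = 38025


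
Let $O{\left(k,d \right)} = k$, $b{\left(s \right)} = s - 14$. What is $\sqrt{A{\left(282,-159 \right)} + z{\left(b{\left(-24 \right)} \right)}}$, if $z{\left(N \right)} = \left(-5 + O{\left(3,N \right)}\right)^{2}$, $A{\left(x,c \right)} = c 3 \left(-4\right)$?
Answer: $2 \sqrt{478} \approx 43.726$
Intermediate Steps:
$b{\left(s \right)} = -14 + s$ ($b{\left(s \right)} = s - 14 = -14 + s$)
$A{\left(x,c \right)} = - 12 c$ ($A{\left(x,c \right)} = 3 c \left(-4\right) = - 12 c$)
$z{\left(N \right)} = 4$ ($z{\left(N \right)} = \left(-5 + 3\right)^{2} = \left(-2\right)^{2} = 4$)
$\sqrt{A{\left(282,-159 \right)} + z{\left(b{\left(-24 \right)} \right)}} = \sqrt{\left(-12\right) \left(-159\right) + 4} = \sqrt{1908 + 4} = \sqrt{1912} = 2 \sqrt{478}$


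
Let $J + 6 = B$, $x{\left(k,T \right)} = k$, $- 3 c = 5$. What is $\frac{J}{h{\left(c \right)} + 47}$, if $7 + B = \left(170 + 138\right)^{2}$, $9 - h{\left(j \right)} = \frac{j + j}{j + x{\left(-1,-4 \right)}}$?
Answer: $\frac{126468}{73} \approx 1732.4$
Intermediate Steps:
$c = - \frac{5}{3}$ ($c = \left(- \frac{1}{3}\right) 5 = - \frac{5}{3} \approx -1.6667$)
$h{\left(j \right)} = 9 - \frac{2 j}{-1 + j}$ ($h{\left(j \right)} = 9 - \frac{j + j}{j - 1} = 9 - \frac{2 j}{-1 + j}$)
$B = 94857$ ($B = -7 + \left(170 + 138\right)^{2} = -7 + 308^{2} = -7 + 94864 = 94857$)
$J = 94851$ ($J = -6 + 94857 = 94851$)
$\frac{J}{h{\left(c \right)} + 47} = \frac{94851}{\frac{-9 + 7 \left(- \frac{5}{3}\right)}{-1 - \frac{5}{3}} + 47} = \frac{94851}{\frac{-9 - \frac{35}{3}}{- \frac{8}{3}} + 47} = \frac{94851}{\left(- \frac{3}{8}\right) \left(- \frac{62}{3}\right) + 47} = \frac{94851}{\frac{31}{4} + 47} = \frac{94851}{\frac{219}{4}} = 94851 \cdot \frac{4}{219} = \frac{126468}{73}$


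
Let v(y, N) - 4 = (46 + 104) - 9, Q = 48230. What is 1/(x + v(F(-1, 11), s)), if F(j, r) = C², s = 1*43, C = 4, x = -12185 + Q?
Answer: 1/36190 ≈ 2.7632e-5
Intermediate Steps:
x = 36045 (x = -12185 + 48230 = 36045)
s = 43
F(j, r) = 16 (F(j, r) = 4² = 16)
v(y, N) = 145 (v(y, N) = 4 + ((46 + 104) - 9) = 4 + (150 - 9) = 4 + 141 = 145)
1/(x + v(F(-1, 11), s)) = 1/(36045 + 145) = 1/36190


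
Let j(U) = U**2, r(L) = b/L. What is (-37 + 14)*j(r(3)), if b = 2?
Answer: -92/9 ≈ -10.222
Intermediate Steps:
r(L) = 2/L
(-37 + 14)*j(r(3)) = (-37 + 14)*(2/3)**2 = -23*(2*(1/3))**2 = -23*(2/3)**2 = -23*4/9 = -92/9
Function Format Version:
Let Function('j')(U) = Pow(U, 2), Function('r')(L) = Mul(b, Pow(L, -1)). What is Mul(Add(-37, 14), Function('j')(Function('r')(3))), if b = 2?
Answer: Rational(-92, 9) ≈ -10.222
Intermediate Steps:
Function('r')(L) = Mul(2, Pow(L, -1))
Mul(Add(-37, 14), Function('j')(Function('r')(3))) = Mul(Add(-37, 14), Pow(Mul(2, Pow(3, -1)), 2)) = Mul(-23, Pow(Mul(2, Rational(1, 3)), 2)) = Mul(-23, Pow(Rational(2, 3), 2)) = Mul(-23, Rational(4, 9)) = Rational(-92, 9)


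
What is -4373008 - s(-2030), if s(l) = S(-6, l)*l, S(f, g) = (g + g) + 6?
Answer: -12602628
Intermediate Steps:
S(f, g) = 6 + 2*g (S(f, g) = 2*g + 6 = 6 + 2*g)
s(l) = l*(6 + 2*l) (s(l) = (6 + 2*l)*l = l*(6 + 2*l))
-4373008 - s(-2030) = -4373008 - 2*(-2030)*(3 - 2030) = -4373008 - 2*(-2030)*(-2027) = -4373008 - 1*8229620 = -4373008 - 8229620 = -12602628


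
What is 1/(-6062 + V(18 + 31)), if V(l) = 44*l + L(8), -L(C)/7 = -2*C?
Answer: -1/3794 ≈ -0.00026357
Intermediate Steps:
L(C) = 14*C (L(C) = -(-14)*C = 14*C)
V(l) = 112 + 44*l (V(l) = 44*l + 14*8 = 44*l + 112 = 112 + 44*l)
1/(-6062 + V(18 + 31)) = 1/(-6062 + (112 + 44*(18 + 31))) = 1/(-6062 + (112 + 44*49)) = 1/(-6062 + (112 + 2156)) = 1/(-6062 + 2268) = 1/(-3794) = -1/3794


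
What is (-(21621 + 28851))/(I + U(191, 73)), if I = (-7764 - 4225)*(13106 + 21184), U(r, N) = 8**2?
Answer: 25236/205551373 ≈ 0.00012277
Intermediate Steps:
U(r, N) = 64
I = -411102810 (I = -11989*34290 = -411102810)
(-(21621 + 28851))/(I + U(191, 73)) = (-(21621 + 28851))/(-411102810 + 64) = -1*50472/(-411102746) = -50472*(-1/411102746) = 25236/205551373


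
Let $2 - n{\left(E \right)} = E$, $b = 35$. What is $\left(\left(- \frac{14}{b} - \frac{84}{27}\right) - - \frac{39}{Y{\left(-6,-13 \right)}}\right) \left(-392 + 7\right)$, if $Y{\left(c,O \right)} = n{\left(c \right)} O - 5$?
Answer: $\frac{1461229}{981} \approx 1489.5$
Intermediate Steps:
$n{\left(E \right)} = 2 - E$
$Y{\left(c,O \right)} = -5 + O \left(2 - c\right)$ ($Y{\left(c,O \right)} = \left(2 - c\right) O - 5 = O \left(2 - c\right) - 5 = -5 + O \left(2 - c\right)$)
$\left(\left(- \frac{14}{b} - \frac{84}{27}\right) - - \frac{39}{Y{\left(-6,-13 \right)}}\right) \left(-392 + 7\right) = \left(\left(- \frac{14}{35} - \frac{84}{27}\right) - - \frac{39}{-5 - - 13 \left(-2 - 6\right)}\right) \left(-392 + 7\right) = \left(\left(\left(-14\right) \frac{1}{35} - \frac{28}{9}\right) - - \frac{39}{-5 - \left(-13\right) \left(-8\right)}\right) \left(-385\right) = \left(\left(- \frac{2}{5} - \frac{28}{9}\right) - - \frac{39}{-5 - 104}\right) \left(-385\right) = \left(- \frac{158}{45} - - \frac{39}{-109}\right) \left(-385\right) = \left(- \frac{158}{45} - \left(-39\right) \left(- \frac{1}{109}\right)\right) \left(-385\right) = \left(- \frac{158}{45} - \frac{39}{109}\right) \left(-385\right) = \left(- \frac{18977}{4905}\right) \left(-385\right) = \frac{1461229}{981}$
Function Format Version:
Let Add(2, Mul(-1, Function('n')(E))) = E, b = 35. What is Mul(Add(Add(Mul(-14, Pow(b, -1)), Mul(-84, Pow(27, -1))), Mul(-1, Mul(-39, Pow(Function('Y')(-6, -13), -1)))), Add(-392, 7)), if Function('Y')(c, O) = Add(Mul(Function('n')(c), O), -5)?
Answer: Rational(1461229, 981) ≈ 1489.5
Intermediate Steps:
Function('n')(E) = Add(2, Mul(-1, E))
Function('Y')(c, O) = Add(-5, Mul(O, Add(2, Mul(-1, c)))) (Function('Y')(c, O) = Add(Mul(Add(2, Mul(-1, c)), O), -5) = Add(Mul(O, Add(2, Mul(-1, c))), -5) = Add(-5, Mul(O, Add(2, Mul(-1, c)))))
Mul(Add(Add(Mul(-14, Pow(b, -1)), Mul(-84, Pow(27, -1))), Mul(-1, Mul(-39, Pow(Function('Y')(-6, -13), -1)))), Add(-392, 7)) = Mul(Add(Add(Mul(-14, Pow(35, -1)), Mul(-84, Pow(27, -1))), Mul(-1, Mul(-39, Pow(Add(-5, Mul(-1, -13, Add(-2, -6))), -1)))), Add(-392, 7)) = Mul(Add(Add(Mul(-14, Rational(1, 35)), Mul(-84, Rational(1, 27))), Mul(-1, Mul(-39, Pow(Add(-5, Mul(-1, -13, -8)), -1)))), -385) = Mul(Add(Add(Rational(-2, 5), Rational(-28, 9)), Mul(-1, Mul(-39, Pow(Add(-5, -104), -1)))), -385) = Mul(Add(Rational(-158, 45), Mul(-1, Mul(-39, Pow(-109, -1)))), -385) = Mul(Add(Rational(-158, 45), Mul(-1, Mul(-39, Rational(-1, 109)))), -385) = Mul(Add(Rational(-158, 45), Mul(-1, Rational(39, 109))), -385) = Mul(Add(Rational(-158, 45), Rational(-39, 109)), -385) = Mul(Rational(-18977, 4905), -385) = Rational(1461229, 981)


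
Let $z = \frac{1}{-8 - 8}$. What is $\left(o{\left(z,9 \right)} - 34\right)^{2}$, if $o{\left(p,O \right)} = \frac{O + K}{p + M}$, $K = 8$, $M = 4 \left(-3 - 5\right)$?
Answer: $\frac{313785796}{263169} \approx 1192.3$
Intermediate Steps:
$z = - \frac{1}{16}$ ($z = \frac{1}{-16} = - \frac{1}{16} \approx -0.0625$)
$M = -32$ ($M = 4 \left(-8\right) = -32$)
$o{\left(p,O \right)} = \frac{8 + O}{-32 + p}$ ($o{\left(p,O \right)} = \frac{O + 8}{p - 32} = \frac{8 + O}{-32 + p}$)
$\left(o{\left(z,9 \right)} - 34\right)^{2} = \left(\frac{8 + 9}{-32 - \frac{1}{16}} - 34\right)^{2} = \left(\frac{1}{- \frac{513}{16}} \cdot 17 - 34\right)^{2} = \left(\left(- \frac{16}{513}\right) 17 - 34\right)^{2} = \left(- \frac{272}{513} - 34\right)^{2} = \left(- \frac{17714}{513}\right)^{2} = \frac{313785796}{263169}$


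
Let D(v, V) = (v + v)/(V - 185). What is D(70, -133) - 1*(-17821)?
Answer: 2833469/159 ≈ 17821.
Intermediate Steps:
D(v, V) = 2*v/(-185 + V) (D(v, V) = (2*v)/(-185 + V) = 2*v/(-185 + V))
D(70, -133) - 1*(-17821) = 2*70/(-185 - 133) - 1*(-17821) = 2*70/(-318) + 17821 = 2*70*(-1/318) + 17821 = -70/159 + 17821 = 2833469/159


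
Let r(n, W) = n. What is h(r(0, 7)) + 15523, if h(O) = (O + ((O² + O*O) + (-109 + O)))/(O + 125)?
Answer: 1940266/125 ≈ 15522.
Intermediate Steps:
h(O) = (-109 + 2*O + 2*O²)/(125 + O) (h(O) = (O + ((O² + O²) + (-109 + O)))/(125 + O) = (O + (2*O² + (-109 + O)))/(125 + O) = (O + (-109 + O + 2*O²))/(125 + O) = (-109 + 2*O + 2*O²)/(125 + O))
h(r(0, 7)) + 15523 = (-109 + 2*0 + 2*0²)/(125 + 0) + 15523 = (-109 + 0 + 2*0)/125 + 15523 = (-109 + 0 + 0)/125 + 15523 = (1/125)*(-109) + 15523 = -109/125 + 15523 = 1940266/125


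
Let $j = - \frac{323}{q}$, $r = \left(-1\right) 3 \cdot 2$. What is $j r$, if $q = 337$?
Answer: $\frac{1938}{337} \approx 5.7507$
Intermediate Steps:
$r = -6$ ($r = \left(-3\right) 2 = -6$)
$j = - \frac{323}{337} \approx -0.95846$
$j r = \left(- \frac{323}{337}\right) \left(-6\right) = \frac{1938}{337}$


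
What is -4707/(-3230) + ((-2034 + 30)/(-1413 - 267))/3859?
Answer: 14962019/10264940 ≈ 1.4576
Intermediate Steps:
-4707/(-3230) + ((-2034 + 30)/(-1413 - 267))/3859 = -4707*(-1/3230) - 2004/(-1680)*(1/3859) = 4707/3230 - 2004*(-1/1680)*(1/3859) = 4707/3230 + (167/140)*(1/3859) = 4707/3230 + 167/540260 = 14962019/10264940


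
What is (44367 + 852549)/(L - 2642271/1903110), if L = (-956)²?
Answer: 189658867640/193257566521 ≈ 0.98138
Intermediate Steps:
L = 913936
(44367 + 852549)/(L - 2642271/1903110) = (44367 + 852549)/(913936 - 2642271/1903110) = 896916/(913936 - 2642271*1/1903110) = 896916/(913936 - 880757/634370) = 896916/(579772699563/634370) = 896916*(634370/579772699563) = 189658867640/193257566521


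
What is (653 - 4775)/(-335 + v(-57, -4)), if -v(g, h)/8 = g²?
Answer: 4122/26327 ≈ 0.15657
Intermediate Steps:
v(g, h) = -8*g²
(653 - 4775)/(-335 + v(-57, -4)) = (653 - 4775)/(-335 - 8*(-57)²) = -4122/(-335 - 8*3249) = -4122/(-335 - 25992) = -4122/(-26327) = -4122*(-1/26327) = 4122/26327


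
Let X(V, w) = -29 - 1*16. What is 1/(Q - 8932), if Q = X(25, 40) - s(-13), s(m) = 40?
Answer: -1/9017 ≈ -0.00011090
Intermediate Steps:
X(V, w) = -45 (X(V, w) = -29 - 16 = -45)
Q = -85 (Q = -45 - 1*40 = -45 - 40 = -85)
1/(Q - 8932) = 1/(-85 - 8932) = 1/(-9017) = -1/9017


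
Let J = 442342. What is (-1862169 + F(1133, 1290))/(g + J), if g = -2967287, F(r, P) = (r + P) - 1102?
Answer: 1860848/2524945 ≈ 0.73699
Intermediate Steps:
F(r, P) = -1102 + P + r (F(r, P) = (P + r) - 1102 = -1102 + P + r)
(-1862169 + F(1133, 1290))/(g + J) = (-1862169 + (-1102 + 1290 + 1133))/(-2967287 + 442342) = (-1862169 + 1321)/(-2524945) = -1860848*(-1/2524945) = 1860848/2524945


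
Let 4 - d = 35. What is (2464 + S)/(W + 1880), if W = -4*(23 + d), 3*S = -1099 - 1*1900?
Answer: 4393/5736 ≈ 0.76586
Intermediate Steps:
d = -31 (d = 4 - 1*35 = 4 - 35 = -31)
S = -2999/3 (S = (-1099 - 1*1900)/3 = (-1099 - 1900)/3 = (⅓)*(-2999) = -2999/3 ≈ -999.67)
W = 32 (W = -4*(23 - 31) = -4*(-8) = 32)
(2464 + S)/(W + 1880) = (2464 - 2999/3)/(32 + 1880) = (4393/3)/1912 = (4393/3)*(1/1912) = 4393/5736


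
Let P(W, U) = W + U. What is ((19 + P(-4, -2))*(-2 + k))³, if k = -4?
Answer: -474552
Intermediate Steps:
P(W, U) = U + W
((19 + P(-4, -2))*(-2 + k))³ = ((19 + (-2 - 4))*(-2 - 4))³ = ((19 - 6)*(-6))³ = (13*(-6))³ = (-78)³ = -474552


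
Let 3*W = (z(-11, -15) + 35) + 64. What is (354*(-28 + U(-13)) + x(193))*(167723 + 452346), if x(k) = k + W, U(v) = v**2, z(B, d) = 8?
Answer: 93275739532/3 ≈ 3.1092e+10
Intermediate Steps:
W = 107/3 (W = ((8 + 35) + 64)/3 = (43 + 64)/3 = (1/3)*107 = 107/3 ≈ 35.667)
x(k) = 107/3 + k (x(k) = k + 107/3 = 107/3 + k)
(354*(-28 + U(-13)) + x(193))*(167723 + 452346) = (354*(-28 + (-13)**2) + (107/3 + 193))*(167723 + 452346) = (354*(-28 + 169) + 686/3)*620069 = (354*141 + 686/3)*620069 = (49914 + 686/3)*620069 = (150428/3)*620069 = 93275739532/3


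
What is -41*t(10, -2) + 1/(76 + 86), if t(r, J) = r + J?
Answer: -53135/162 ≈ -327.99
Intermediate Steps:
t(r, J) = J + r
-41*t(10, -2) + 1/(76 + 86) = -41*(-2 + 10) + 1/(76 + 86) = -41*8 + 1/162 = -328 + 1/162 = -53135/162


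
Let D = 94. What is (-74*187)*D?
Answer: -1300772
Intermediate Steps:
(-74*187)*D = -74*187*94 = -13838*94 = -1300772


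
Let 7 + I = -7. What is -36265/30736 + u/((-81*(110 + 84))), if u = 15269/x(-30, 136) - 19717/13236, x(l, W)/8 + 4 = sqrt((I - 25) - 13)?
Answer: -468530931029/399549758184 + 15269*I*sqrt(13)/4274208 ≈ -1.1726 + 0.01288*I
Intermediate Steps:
I = -14 (I = -7 - 7 = -14)
x(l, W) = -32 + 16*I*sqrt(13) (x(l, W) = -32 + 8*sqrt((-14 - 25) - 13) = -32 + 8*sqrt(-39 - 13) = -32 + 8*sqrt(-52) = -32 + 8*(2*I*sqrt(13)) = -32 + 16*I*sqrt(13))
u = -19717/13236 + 15269/(-32 + 16*I*sqrt(13)) (u = 15269/(-32 + 16*I*sqrt(13)) - 19717/13236 = -19717/13236 + 15269/(-32 + 16*I*sqrt(13)) ≈ -113.76 - 202.4*I)
-36265/30736 + u/((-81*(110 + 84))) = -36265/30736 + (-51195499/450024 - 15269*I*sqrt(13)/272)/((-81*(110 + 84))) = -36265*1/30736 + (-51195499/450024 - 15269*I*sqrt(13)/272)/((-81*194)) = -36265/30736 + (-51195499/450024 - 15269*I*sqrt(13)/272)/(-15714) = -36265/30736 + (-51195499/450024 - 15269*I*sqrt(13)/272)*(-1/15714) = -36265/30736 + (51195499/7071677136 + 15269*I*sqrt(13)/4274208) = -468530931029/399549758184 + 15269*I*sqrt(13)/4274208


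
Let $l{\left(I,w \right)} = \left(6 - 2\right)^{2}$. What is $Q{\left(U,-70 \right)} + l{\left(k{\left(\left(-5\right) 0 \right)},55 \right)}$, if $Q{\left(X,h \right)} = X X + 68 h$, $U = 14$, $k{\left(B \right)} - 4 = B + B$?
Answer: $-4548$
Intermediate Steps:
$k{\left(B \right)} = 4 + 2 B$ ($k{\left(B \right)} = 4 + \left(B + B\right) = 4 + 2 B$)
$l{\left(I,w \right)} = 16$ ($l{\left(I,w \right)} = 4^{2} = 16$)
$Q{\left(X,h \right)} = X^{2} + 68 h$
$Q{\left(U,-70 \right)} + l{\left(k{\left(\left(-5\right) 0 \right)},55 \right)} = \left(14^{2} + 68 \left(-70\right)\right) + 16 = \left(196 - 4760\right) + 16 = -4564 + 16 = -4548$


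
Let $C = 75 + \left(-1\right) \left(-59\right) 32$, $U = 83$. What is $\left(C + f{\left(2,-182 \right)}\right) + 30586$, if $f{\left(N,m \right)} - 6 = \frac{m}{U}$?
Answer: $\frac{2701883}{83} \approx 32553.0$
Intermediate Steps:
$C = 1963$ ($C = 75 + 59 \cdot 32 = 75 + 1888 = 1963$)
$f{\left(N,m \right)} = 6 + \frac{m}{83}$
$\left(C + f{\left(2,-182 \right)}\right) + 30586 = \left(1963 + \left(6 + \frac{1}{83} \left(-182\right)\right)\right) + 30586 = \left(1963 + \left(6 - \frac{182}{83}\right)\right) + 30586 = \left(1963 + \frac{316}{83}\right) + 30586 = \frac{163245}{83} + 30586 = \frac{2701883}{83}$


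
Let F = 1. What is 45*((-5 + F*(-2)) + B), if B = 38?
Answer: 1395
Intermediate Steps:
45*((-5 + F*(-2)) + B) = 45*((-5 + 1*(-2)) + 38) = 45*((-5 - 2) + 38) = 45*(-7 + 38) = 45*31 = 1395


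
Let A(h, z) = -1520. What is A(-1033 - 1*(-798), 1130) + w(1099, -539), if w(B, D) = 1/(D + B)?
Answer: -851199/560 ≈ -1520.0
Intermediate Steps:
w(B, D) = 1/(B + D)
A(-1033 - 1*(-798), 1130) + w(1099, -539) = -1520 + 1/(1099 - 539) = -1520 + 1/560 = -851199/560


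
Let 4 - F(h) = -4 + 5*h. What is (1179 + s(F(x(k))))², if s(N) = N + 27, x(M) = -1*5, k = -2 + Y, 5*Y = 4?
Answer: 1535121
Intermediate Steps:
Y = ⅘ (Y = (⅕)*4 = ⅘ ≈ 0.80000)
k = -6/5 (k = -2 + ⅘ = -6/5 ≈ -1.2000)
x(M) = -5
F(h) = 8 - 5*h (F(h) = 4 - (-4 + 5*h) = 4 + (4 - 5*h) = 8 - 5*h)
s(N) = 27 + N
(1179 + s(F(x(k))))² = (1179 + (27 + (8 - 5*(-5))))² = (1179 + (27 + (8 + 25)))² = (1179 + (27 + 33))² = (1179 + 60)² = 1239² = 1535121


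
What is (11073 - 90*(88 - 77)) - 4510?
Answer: 5573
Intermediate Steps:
(11073 - 90*(88 - 77)) - 4510 = (11073 - 90*11) - 4510 = (11073 - 990) - 4510 = 10083 - 4510 = 5573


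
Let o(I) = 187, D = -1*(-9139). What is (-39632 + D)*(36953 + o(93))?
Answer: -1132510020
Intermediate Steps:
D = 9139
(-39632 + D)*(36953 + o(93)) = (-39632 + 9139)*(36953 + 187) = -30493*37140 = -1132510020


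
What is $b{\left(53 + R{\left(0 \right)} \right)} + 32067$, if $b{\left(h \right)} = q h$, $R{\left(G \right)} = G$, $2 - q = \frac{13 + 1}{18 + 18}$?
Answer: $\frac{578743}{18} \approx 32152.0$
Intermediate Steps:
$q = \frac{29}{18}$ ($q = 2 - \frac{13 + 1}{18 + 18} = 2 - \frac{14}{36} = 2 - 14 \cdot \frac{1}{36} = 2 - \frac{7}{18} = \frac{29}{18} \approx 1.6111$)
$b{\left(h \right)} = \frac{29 h}{18}$
$b{\left(53 + R{\left(0 \right)} \right)} + 32067 = \frac{29 \left(53 + 0\right)}{18} + 32067 = \frac{29}{18} \cdot 53 + 32067 = \frac{1537}{18} + 32067 = \frac{578743}{18}$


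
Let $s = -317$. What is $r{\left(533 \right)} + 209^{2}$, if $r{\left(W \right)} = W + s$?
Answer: $43897$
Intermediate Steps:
$r{\left(W \right)} = -317 + W$ ($r{\left(W \right)} = W - 317 = -317 + W$)
$r{\left(533 \right)} + 209^{2} = \left(-317 + 533\right) + 209^{2} = 216 + 43681 = 43897$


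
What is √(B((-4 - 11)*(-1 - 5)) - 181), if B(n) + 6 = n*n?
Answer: √7913 ≈ 88.955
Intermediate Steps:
B(n) = -6 + n² (B(n) = -6 + n*n = -6 + n²)
√(B((-4 - 11)*(-1 - 5)) - 181) = √((-6 + ((-4 - 11)*(-1 - 5))²) - 181) = √((-6 + (-15*(-6))²) - 181) = √((-6 + 90²) - 181) = √((-6 + 8100) - 181) = √(8094 - 181) = √7913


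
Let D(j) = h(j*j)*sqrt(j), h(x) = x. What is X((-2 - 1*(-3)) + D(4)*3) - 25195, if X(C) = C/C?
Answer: -25194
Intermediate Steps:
D(j) = j**(5/2) (D(j) = (j*j)*sqrt(j) = j**2*sqrt(j) = j**(5/2))
X(C) = 1
X((-2 - 1*(-3)) + D(4)*3) - 25195 = 1 - 25195 = -25194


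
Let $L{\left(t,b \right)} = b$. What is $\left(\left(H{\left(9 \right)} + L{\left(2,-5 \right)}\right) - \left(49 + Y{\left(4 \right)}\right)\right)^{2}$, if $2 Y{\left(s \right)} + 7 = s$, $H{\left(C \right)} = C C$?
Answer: $\frac{3249}{4} \approx 812.25$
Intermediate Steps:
$H{\left(C \right)} = C^{2}$
$Y{\left(s \right)} = - \frac{7}{2} + \frac{s}{2}$
$\left(\left(H{\left(9 \right)} + L{\left(2,-5 \right)}\right) - \left(49 + Y{\left(4 \right)}\right)\right)^{2} = \left(\left(9^{2} - 5\right) - \left(\frac{91}{2} + 2\right)\right)^{2} = \left(\left(81 - 5\right) - \frac{95}{2}\right)^{2} = \left(76 - \frac{95}{2}\right)^{2} = \left(\frac{57}{2}\right)^{2} = \frac{3249}{4}$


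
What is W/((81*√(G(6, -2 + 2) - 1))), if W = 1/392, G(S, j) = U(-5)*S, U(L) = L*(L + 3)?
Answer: √59/1873368 ≈ 4.1002e-6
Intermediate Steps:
U(L) = L*(3 + L)
G(S, j) = 10*S (G(S, j) = (-5*(3 - 5))*S = (-5*(-2))*S = 10*S)
W = 1/392 ≈ 0.0025510
W/((81*√(G(6, -2 + 2) - 1))) = 1/(392*((81*√(10*6 - 1)))) = 1/(392*((81*√(60 - 1)))) = 1/(392*((81*√59))) = (√59/4779)/392 = √59/1873368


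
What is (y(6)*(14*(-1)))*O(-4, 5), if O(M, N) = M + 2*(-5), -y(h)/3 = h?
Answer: -3528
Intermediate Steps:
y(h) = -3*h
O(M, N) = -10 + M (O(M, N) = M - 10 = -10 + M)
(y(6)*(14*(-1)))*O(-4, 5) = ((-3*6)*(14*(-1)))*(-10 - 4) = -18*(-14)*(-14) = 252*(-14) = -3528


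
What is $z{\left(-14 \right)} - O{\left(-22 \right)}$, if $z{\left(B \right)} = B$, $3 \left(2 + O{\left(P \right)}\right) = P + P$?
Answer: $\frac{8}{3} \approx 2.6667$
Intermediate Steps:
$O{\left(P \right)} = -2 + \frac{2 P}{3}$ ($O{\left(P \right)} = -2 + \frac{P + P}{3} = -2 + \frac{2 P}{3}$)
$z{\left(-14 \right)} - O{\left(-22 \right)} = -14 - \left(-2 + \frac{2}{3} \left(-22\right)\right) = -14 - \left(-2 - \frac{44}{3}\right) = -14 - - \frac{50}{3} = -14 + \frac{50}{3} = \frac{8}{3}$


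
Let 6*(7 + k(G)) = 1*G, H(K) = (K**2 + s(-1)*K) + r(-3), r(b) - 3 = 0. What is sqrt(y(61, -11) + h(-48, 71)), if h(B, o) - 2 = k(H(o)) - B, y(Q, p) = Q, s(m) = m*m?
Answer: sqrt(3826)/2 ≈ 30.927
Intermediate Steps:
r(b) = 3 (r(b) = 3 + 0 = 3)
s(m) = m**2
H(K) = 3 + K + K**2 (H(K) = (K**2 + (-1)**2*K) + 3 = (K**2 + 1*K) + 3 = (K**2 + K) + 3 = (K + K**2) + 3 = 3 + K + K**2)
k(G) = -7 + G/6 (k(G) = -7 + (1*G)/6 = -7 + G/6)
h(B, o) = -9/2 - B + o/6 + o**2/6 (h(B, o) = 2 + ((-7 + (3 + o + o**2)/6) - B) = 2 + ((-7 + (1/2 + o/6 + o**2/6)) - B) = 2 + ((-13/2 + o/6 + o**2/6) - B) = 2 + (-13/2 - B + o/6 + o**2/6) = -9/2 - B + o/6 + o**2/6)
sqrt(y(61, -11) + h(-48, 71)) = sqrt(61 + (-9/2 - 1*(-48) + (1/6)*71 + (1/6)*71**2)) = sqrt(61 + (-9/2 + 48 + 71/6 + (1/6)*5041)) = sqrt(61 + (-9/2 + 48 + 71/6 + 5041/6)) = sqrt(61 + 1791/2) = sqrt(1913/2) = sqrt(3826)/2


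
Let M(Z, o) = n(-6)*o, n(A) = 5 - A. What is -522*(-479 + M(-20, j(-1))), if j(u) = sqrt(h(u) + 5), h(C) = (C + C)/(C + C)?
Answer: 250038 - 5742*sqrt(6) ≈ 2.3597e+5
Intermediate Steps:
h(C) = 1 (h(C) = (2*C)/((2*C)) = (2*C)*(1/(2*C)) = 1)
j(u) = sqrt(6) (j(u) = sqrt(1 + 5) = sqrt(6))
M(Z, o) = 11*o (M(Z, o) = (5 - 1*(-6))*o = (5 + 6)*o = 11*o)
-522*(-479 + M(-20, j(-1))) = -522*(-479 + 11*sqrt(6)) = 250038 - 5742*sqrt(6)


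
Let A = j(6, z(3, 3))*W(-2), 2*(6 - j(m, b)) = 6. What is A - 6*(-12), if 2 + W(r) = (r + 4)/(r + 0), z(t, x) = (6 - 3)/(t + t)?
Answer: 63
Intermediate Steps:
z(t, x) = 3/(2*t) (z(t, x) = 3/((2*t)) = 3*(1/(2*t)) = 3/(2*t))
j(m, b) = 3 (j(m, b) = 6 - ½*6 = 6 - 3 = 3)
W(r) = -2 + (4 + r)/r (W(r) = -2 + (r + 4)/(r + 0) = -2 + (4 + r)/r)
A = -9 (A = 3*((4 - 1*(-2))/(-2)) = 3*(-(4 + 2)/2) = 3*(-½*6) = 3*(-3) = -9)
A - 6*(-12) = -9 - 6*(-12) = -9 + 72 = 63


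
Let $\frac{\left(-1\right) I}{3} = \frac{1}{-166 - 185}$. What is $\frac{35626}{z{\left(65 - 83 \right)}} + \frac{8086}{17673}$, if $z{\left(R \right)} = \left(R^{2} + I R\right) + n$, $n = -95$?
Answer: $\frac{8209093724}{52577175} \approx 156.13$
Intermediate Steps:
$I = \frac{1}{117}$ ($I = - \frac{3}{-166 - 185} = - \frac{3}{-351} = \left(-3\right) \left(- \frac{1}{351}\right) = \frac{1}{117} \approx 0.008547$)
$z{\left(R \right)} = -95 + R^{2} + \frac{R}{117}$ ($z{\left(R \right)} = \left(R^{2} + \frac{R}{117}\right) - 95 = -95 + R^{2} + \frac{R}{117}$)
$\frac{35626}{z{\left(65 - 83 \right)}} + \frac{8086}{17673} = \frac{35626}{-95 + \left(65 - 83\right)^{2} + \frac{65 - 83}{117}} + \frac{8086}{17673} = \frac{35626}{-95 + \left(65 - 83\right)^{2} + \frac{65 - 83}{117}} + 8086 \cdot \frac{1}{17673} = \frac{35626}{-95 + \left(-18\right)^{2} + \frac{1}{117} \left(-18\right)} + \frac{8086}{17673} = \frac{35626}{-95 + 324 - \frac{2}{13}} + \frac{8086}{17673} = \frac{35626}{\frac{2975}{13}} + \frac{8086}{17673} = 35626 \cdot \frac{13}{2975} + \frac{8086}{17673} = \frac{463138}{2975} + \frac{8086}{17673} = \frac{8209093724}{52577175}$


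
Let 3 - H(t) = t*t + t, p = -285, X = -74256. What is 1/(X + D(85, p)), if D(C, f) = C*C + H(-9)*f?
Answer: -1/47366 ≈ -2.1112e-5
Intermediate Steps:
H(t) = 3 - t - t**2 (H(t) = 3 - (t*t + t) = 3 - (t**2 + t) = 3 - (t + t**2) = 3 + (-t - t**2) = 3 - t - t**2)
D(C, f) = C**2 - 69*f (D(C, f) = C*C + (3 - 1*(-9) - 1*(-9)**2)*f = C**2 + (3 + 9 - 1*81)*f = C**2 + (3 + 9 - 81)*f = C**2 - 69*f)
1/(X + D(85, p)) = 1/(-74256 + (85**2 - 69*(-285))) = 1/(-74256 + (7225 + 19665)) = 1/(-74256 + 26890) = 1/(-47366) = -1/47366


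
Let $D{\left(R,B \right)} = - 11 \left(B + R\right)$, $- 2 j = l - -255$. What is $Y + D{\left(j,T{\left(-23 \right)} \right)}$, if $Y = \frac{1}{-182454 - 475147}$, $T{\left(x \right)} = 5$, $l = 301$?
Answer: $\frac{1974775802}{657601} \approx 3003.0$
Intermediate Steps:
$j = -278$ ($j = - \frac{301 - -255}{2} = - \frac{301 + 255}{2} = \left(- \frac{1}{2}\right) 556 = -278$)
$D{\left(R,B \right)} = - 11 B - 11 R$
$Y = - \frac{1}{657601}$ ($Y = \frac{1}{-182454 - 475147} = \frac{1}{-657601} = - \frac{1}{657601} \approx -1.5207 \cdot 10^{-6}$)
$Y + D{\left(j,T{\left(-23 \right)} \right)} = - \frac{1}{657601} - -3003 = - \frac{1}{657601} + \left(-55 + 3058\right) = - \frac{1}{657601} + 3003 = \frac{1974775802}{657601}$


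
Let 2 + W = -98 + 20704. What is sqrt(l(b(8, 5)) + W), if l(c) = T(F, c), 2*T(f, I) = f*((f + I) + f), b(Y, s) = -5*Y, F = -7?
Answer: sqrt(20793) ≈ 144.20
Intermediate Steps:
T(f, I) = f*(I + 2*f)/2 (T(f, I) = (f*((f + I) + f))/2 = (f*((I + f) + f))/2 = (f*(I + 2*f))/2 = f*(I + 2*f)/2)
l(c) = 49 - 7*c/2 (l(c) = (1/2)*(-7)*(c + 2*(-7)) = (1/2)*(-7)*(c - 14) = (1/2)*(-7)*(-14 + c) = 49 - 7*c/2)
W = 20604 (W = -2 + (-98 + 20704) = -2 + 20606 = 20604)
sqrt(l(b(8, 5)) + W) = sqrt((49 - (-35)*8/2) + 20604) = sqrt((49 - 7/2*(-40)) + 20604) = sqrt((49 + 140) + 20604) = sqrt(189 + 20604) = sqrt(20793)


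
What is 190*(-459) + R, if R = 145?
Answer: -87065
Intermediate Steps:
190*(-459) + R = 190*(-459) + 145 = -87210 + 145 = -87065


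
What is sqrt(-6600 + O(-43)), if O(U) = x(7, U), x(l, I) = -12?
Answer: 2*I*sqrt(1653) ≈ 81.314*I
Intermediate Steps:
O(U) = -12
sqrt(-6600 + O(-43)) = sqrt(-6600 - 12) = sqrt(-6612) = 2*I*sqrt(1653)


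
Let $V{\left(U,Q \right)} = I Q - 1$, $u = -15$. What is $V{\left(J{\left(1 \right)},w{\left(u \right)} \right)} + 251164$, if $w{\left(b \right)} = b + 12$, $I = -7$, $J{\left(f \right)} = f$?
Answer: $251184$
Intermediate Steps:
$w{\left(b \right)} = 12 + b$
$V{\left(U,Q \right)} = -1 - 7 Q$ ($V{\left(U,Q \right)} = - 7 Q - 1 = -1 - 7 Q$)
$V{\left(J{\left(1 \right)},w{\left(u \right)} \right)} + 251164 = \left(-1 - 7 \left(12 - 15\right)\right) + 251164 = \left(-1 - -21\right) + 251164 = \left(-1 + 21\right) + 251164 = 20 + 251164 = 251184$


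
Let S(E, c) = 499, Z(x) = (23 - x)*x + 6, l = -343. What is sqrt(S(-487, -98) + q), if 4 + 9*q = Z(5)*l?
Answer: I*sqrt(28441)/3 ≈ 56.215*I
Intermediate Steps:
Z(x) = 6 + x*(23 - x) (Z(x) = x*(23 - x) + 6 = 6 + x*(23 - x))
q = -32932/9 (q = -4/9 + ((6 - 1*5**2 + 23*5)*(-343))/9 = -4/9 + ((6 - 1*25 + 115)*(-343))/9 = -4/9 + ((6 - 25 + 115)*(-343))/9 = -4/9 + (96*(-343))/9 = -4/9 + (1/9)*(-32928) = -4/9 - 10976/3 = -32932/9 ≈ -3659.1)
sqrt(S(-487, -98) + q) = sqrt(499 - 32932/9) = sqrt(-28441/9) = I*sqrt(28441)/3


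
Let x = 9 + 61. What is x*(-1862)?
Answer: -130340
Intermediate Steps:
x = 70
x*(-1862) = 70*(-1862) = -130340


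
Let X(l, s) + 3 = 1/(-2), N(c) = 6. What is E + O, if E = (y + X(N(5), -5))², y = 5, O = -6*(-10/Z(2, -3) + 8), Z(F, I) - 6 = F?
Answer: -153/4 ≈ -38.250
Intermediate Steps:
Z(F, I) = 6 + F
O = -81/2 (O = -6*(-10/(6 + 2) + 8) = -6*(-10/8 + 8) = -6*(-10*⅛ + 8) = -6*(-5/4 + 8) = -6*27/4 = -81/2 ≈ -40.500)
X(l, s) = -7/2 (X(l, s) = -3 + 1/(-2) = -3 - ½ = -7/2)
E = 9/4 (E = (5 - 7/2)² = (3/2)² = 9/4 ≈ 2.2500)
E + O = 9/4 - 81/2 = -153/4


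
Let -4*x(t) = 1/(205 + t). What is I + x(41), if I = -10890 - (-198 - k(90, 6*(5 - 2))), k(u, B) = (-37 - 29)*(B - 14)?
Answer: -10780705/984 ≈ -10956.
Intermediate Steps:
k(u, B) = 924 - 66*B (k(u, B) = -66*(-14 + B) = 924 - 66*B)
x(t) = -1/(4*(205 + t))
I = -10956 (I = -10890 - (-198 - (924 - 396*(5 - 2))) = -10890 - (-198 - (924 - 396*3)) = -10890 - (-198 - (924 - 66*18)) = -10890 - (-198 - (924 - 1188)) = -10890 - (-198 - 1*(-264)) = -10890 - (-198 + 264) = -10890 - 1*66 = -10890 - 66 = -10956)
I + x(41) = -10956 - 1/(820 + 4*41) = -10956 - 1/(820 + 164) = -10956 - 1/984 = -10780705/984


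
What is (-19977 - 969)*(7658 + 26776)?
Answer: -721254564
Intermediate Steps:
(-19977 - 969)*(7658 + 26776) = -20946*34434 = -721254564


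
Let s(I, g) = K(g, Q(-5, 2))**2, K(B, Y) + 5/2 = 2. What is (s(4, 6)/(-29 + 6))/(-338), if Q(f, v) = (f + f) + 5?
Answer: 1/31096 ≈ 3.2158e-5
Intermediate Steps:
Q(f, v) = 5 + 2*f (Q(f, v) = 2*f + 5 = 5 + 2*f)
K(B, Y) = -1/2 (K(B, Y) = -5/2 + 2 = -1/2)
s(I, g) = 1/4 (s(I, g) = (-1/2)**2 = 1/4)
(s(4, 6)/(-29 + 6))/(-338) = (1/(4*(-29 + 6)))/(-338) = ((1/4)/(-23))*(-1/338) = ((1/4)*(-1/23))*(-1/338) = -1/92*(-1/338) = 1/31096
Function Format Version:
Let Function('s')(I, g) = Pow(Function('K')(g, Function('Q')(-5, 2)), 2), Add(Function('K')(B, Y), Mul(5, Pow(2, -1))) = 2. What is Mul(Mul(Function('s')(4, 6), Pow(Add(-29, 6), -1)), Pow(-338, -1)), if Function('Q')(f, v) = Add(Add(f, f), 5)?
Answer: Rational(1, 31096) ≈ 3.2158e-5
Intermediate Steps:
Function('Q')(f, v) = Add(5, Mul(2, f)) (Function('Q')(f, v) = Add(Mul(2, f), 5) = Add(5, Mul(2, f)))
Function('K')(B, Y) = Rational(-1, 2) (Function('K')(B, Y) = Add(Rational(-5, 2), 2) = Rational(-1, 2))
Function('s')(I, g) = Rational(1, 4) (Function('s')(I, g) = Pow(Rational(-1, 2), 2) = Rational(1, 4))
Mul(Mul(Function('s')(4, 6), Pow(Add(-29, 6), -1)), Pow(-338, -1)) = Mul(Mul(Rational(1, 4), Pow(Add(-29, 6), -1)), Pow(-338, -1)) = Mul(Mul(Rational(1, 4), Pow(-23, -1)), Rational(-1, 338)) = Mul(Mul(Rational(1, 4), Rational(-1, 23)), Rational(-1, 338)) = Mul(Rational(-1, 92), Rational(-1, 338)) = Rational(1, 31096)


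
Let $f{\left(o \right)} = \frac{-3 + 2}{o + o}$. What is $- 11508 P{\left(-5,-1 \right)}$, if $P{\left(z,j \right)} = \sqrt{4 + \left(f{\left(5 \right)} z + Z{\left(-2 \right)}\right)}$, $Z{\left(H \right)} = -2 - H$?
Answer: $- 17262 \sqrt{2} \approx -24412.0$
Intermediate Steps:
$f{\left(o \right)} = - \frac{1}{2 o}$
$P{\left(z,j \right)} = \sqrt{4 - \frac{z}{10}}$ ($P{\left(z,j \right)} = \sqrt{4 + \left(- \frac{1}{2 \cdot 5} z - 0\right)} = \sqrt{4 + \left(\left(- \frac{1}{2}\right) \frac{1}{5} z + \left(-2 + 2\right)\right)} = \sqrt{4 + \left(- \frac{z}{10} + 0\right)} = \sqrt{4 - \frac{z}{10}}$)
$- 11508 P{\left(-5,-1 \right)} = - 11508 \frac{\sqrt{400 - -50}}{10} = - 11508 \frac{\sqrt{400 + 50}}{10} = - 11508 \frac{\sqrt{450}}{10} = - 11508 \frac{15 \sqrt{2}}{10} = - 11508 \frac{3 \sqrt{2}}{2} = - 17262 \sqrt{2}$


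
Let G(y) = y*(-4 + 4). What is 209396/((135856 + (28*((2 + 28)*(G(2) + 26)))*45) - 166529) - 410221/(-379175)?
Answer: 42725474397/32820250475 ≈ 1.3018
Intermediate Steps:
G(y) = 0 (G(y) = y*0 = 0)
209396/((135856 + (28*((2 + 28)*(G(2) + 26)))*45) - 166529) - 410221/(-379175) = 209396/((135856 + (28*((2 + 28)*(0 + 26)))*45) - 166529) - 410221/(-379175) = 209396/((135856 + (28*(30*26))*45) - 166529) - 410221*(-1/379175) = 209396/((135856 + (28*780)*45) - 166529) + 410221/379175 = 209396/((135856 + 21840*45) - 166529) + 410221/379175 = 209396/((135856 + 982800) - 166529) + 410221/379175 = 209396/(1118656 - 166529) + 410221/379175 = 209396/952127 + 410221/379175 = 209396*(1/952127) + 410221/379175 = 19036/86557 + 410221/379175 = 42725474397/32820250475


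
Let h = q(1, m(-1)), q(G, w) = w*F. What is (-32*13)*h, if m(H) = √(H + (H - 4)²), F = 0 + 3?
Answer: -2496*√6 ≈ -6113.9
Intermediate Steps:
F = 3
m(H) = √(H + (-4 + H)²)
q(G, w) = 3*w (q(G, w) = w*3 = 3*w)
h = 6*√6 (h = 3*√(-1 + (-4 - 1)²) = 3*√(-1 + (-5)²) = 3*√(-1 + 25) = 3*√24 = 3*(2*√6) = 6*√6 ≈ 14.697)
(-32*13)*h = (-32*13)*(6*√6) = -2496*√6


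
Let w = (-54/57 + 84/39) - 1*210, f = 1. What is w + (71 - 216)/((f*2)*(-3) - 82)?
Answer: -4502521/21736 ≈ -207.15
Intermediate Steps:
w = -51572/247 (w = (-54*1/57 + 84*(1/39)) - 210 = (-18/19 + 28/13) - 210 = 298/247 - 210 = -51572/247 ≈ -208.79)
w + (71 - 216)/((f*2)*(-3) - 82) = -51572/247 + (71 - 216)/((1*2)*(-3) - 82) = -51572/247 - 145/(2*(-3) - 82) = -51572/247 - 145/(-6 - 82) = -51572/247 - 145/(-88) = -51572/247 - 145*(-1/88) = -51572/247 + 145/88 = -4502521/21736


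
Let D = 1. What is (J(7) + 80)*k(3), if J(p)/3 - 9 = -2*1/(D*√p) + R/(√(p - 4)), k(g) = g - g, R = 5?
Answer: 0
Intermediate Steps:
k(g) = 0
J(p) = 27 - 6/√p + 15/√(-4 + p) (J(p) = 27 + 3*(-2/√p + 5/(√(p - 4))) = 27 + 3*(-2/√p + 5/(√(-4 + p))) = 27 + 3*(-2/√p + 5/√(-4 + p)) = 27 + (-6/√p + 15/√(-4 + p)) = 27 - 6/√p + 15/√(-4 + p))
(J(7) + 80)*k(3) = ((27 - 6*√7/7 + 15/√(-4 + 7)) + 80)*0 = ((27 - 6*√7/7 + 15/√3) + 80)*0 = ((27 - 6*√7/7 + 15*(√3/3)) + 80)*0 = ((27 - 6*√7/7 + 5*√3) + 80)*0 = ((27 + 5*√3 - 6*√7/7) + 80)*0 = (107 + 5*√3 - 6*√7/7)*0 = 0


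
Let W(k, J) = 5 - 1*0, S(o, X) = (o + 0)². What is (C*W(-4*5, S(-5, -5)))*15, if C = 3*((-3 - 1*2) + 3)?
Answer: -450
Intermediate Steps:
S(o, X) = o²
W(k, J) = 5 (W(k, J) = 5 + 0 = 5)
C = -6 (C = 3*((-3 - 2) + 3) = 3*(-5 + 3) = 3*(-2) = -6)
(C*W(-4*5, S(-5, -5)))*15 = -6*5*15 = -30*15 = -450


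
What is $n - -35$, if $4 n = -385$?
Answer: $- \frac{245}{4} \approx -61.25$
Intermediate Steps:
$n = - \frac{385}{4}$ ($n = \frac{1}{4} \left(-385\right) = - \frac{385}{4} \approx -96.25$)
$n - -35 = - \frac{385}{4} - -35 = - \frac{385}{4} + 35 = - \frac{245}{4}$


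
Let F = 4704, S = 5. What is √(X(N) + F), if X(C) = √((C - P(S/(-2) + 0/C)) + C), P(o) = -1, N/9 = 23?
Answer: √(4704 + √415) ≈ 68.734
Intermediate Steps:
N = 207 (N = 9*23 = 207)
X(C) = √(1 + 2*C) (X(C) = √((C - 1*(-1)) + C) = √((C + 1) + C) = √((1 + C) + C) = √(1 + 2*C))
√(X(N) + F) = √(√(1 + 2*207) + 4704) = √(√(1 + 414) + 4704) = √(√415 + 4704) = √(4704 + √415)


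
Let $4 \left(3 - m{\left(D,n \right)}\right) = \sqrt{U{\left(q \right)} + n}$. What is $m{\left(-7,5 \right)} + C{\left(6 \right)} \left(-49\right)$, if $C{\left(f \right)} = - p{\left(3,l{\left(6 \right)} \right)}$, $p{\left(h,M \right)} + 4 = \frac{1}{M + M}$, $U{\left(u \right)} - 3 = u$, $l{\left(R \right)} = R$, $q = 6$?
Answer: $- \frac{2267}{12} - \frac{\sqrt{14}}{4} \approx -189.85$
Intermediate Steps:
$U{\left(u \right)} = 3 + u$
$m{\left(D,n \right)} = 3 - \frac{\sqrt{9 + n}}{4}$ ($m{\left(D,n \right)} = 3 - \frac{\sqrt{\left(3 + 6\right) + n}}{4} = 3 - \frac{\sqrt{9 + n}}{4}$)
$p{\left(h,M \right)} = -4 + \frac{1}{2 M}$ ($p{\left(h,M \right)} = -4 + \frac{1}{M + M} = -4 + \frac{1}{2 M}$)
$C{\left(f \right)} = \frac{47}{12}$ ($C{\left(f \right)} = - (-4 + \frac{1}{2 \cdot 6}) = - (-4 + \frac{1}{2} \cdot \frac{1}{6}) = - (-4 + \frac{1}{12}) = \left(-1\right) \left(- \frac{47}{12}\right) = \frac{47}{12}$)
$m{\left(-7,5 \right)} + C{\left(6 \right)} \left(-49\right) = \left(3 - \frac{\sqrt{9 + 5}}{4}\right) + \frac{47}{12} \left(-49\right) = \left(3 - \frac{\sqrt{14}}{4}\right) - \frac{2303}{12} = - \frac{2267}{12} - \frac{\sqrt{14}}{4}$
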